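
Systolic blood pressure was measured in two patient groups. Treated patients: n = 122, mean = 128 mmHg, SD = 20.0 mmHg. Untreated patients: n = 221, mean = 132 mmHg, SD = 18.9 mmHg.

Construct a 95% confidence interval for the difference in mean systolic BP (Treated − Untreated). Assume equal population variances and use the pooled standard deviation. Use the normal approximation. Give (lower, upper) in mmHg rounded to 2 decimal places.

Pooled variance s_p² = [121·20.0² + 220·18.9²] / (122+221−2) = 372.3935, so s_p = 19.2975.
SE_diff = s_p·√(1/n₁ + 1/n₂) = 19.2975·√(1/122 + 1/221) = 2.1766.
z* = 1.960; margin = 1.960 × 2.1766 = 4.2661.
Difference = 128 − 132 = -4.0000.
-4.0000 ± 4.2661 → (-8.27, 0.27).

(-8.27, 0.27)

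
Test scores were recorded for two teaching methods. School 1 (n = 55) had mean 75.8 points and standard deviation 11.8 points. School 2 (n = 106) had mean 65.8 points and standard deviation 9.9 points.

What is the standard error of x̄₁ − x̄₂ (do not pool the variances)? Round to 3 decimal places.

1.859

Standard errors of each mean: 11.8/√55 = 1.5911 and 9.9/√106 = 0.9616.
SE(x̄₁ − x̄₂) = √(1.5911² + 0.9616²) = 1.8591 for independent samples with unequal variances.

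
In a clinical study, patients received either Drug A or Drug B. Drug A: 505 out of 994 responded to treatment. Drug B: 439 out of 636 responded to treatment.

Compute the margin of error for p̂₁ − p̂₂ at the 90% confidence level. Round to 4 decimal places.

First, p̂₁ = 505/994 = 0.5080; p̂₂ = 439/636 = 0.6903.
The two standard errors are √(0.5080×0.4920/994) = 0.01586 and √(0.6903×0.3097/636) = 0.01833.
Because the samples are independent, SE_diff = √(0.01586² + 0.01833²) = 0.02424.
Using z* = 1.645 for 90%, ME = 1.645 × 0.02424 = 0.03987.

0.0399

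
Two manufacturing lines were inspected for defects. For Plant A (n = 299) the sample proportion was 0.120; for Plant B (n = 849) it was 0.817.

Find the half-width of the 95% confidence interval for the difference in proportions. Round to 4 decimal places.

Each SE is √(p̂(1−p̂)/n): √(0.1200·0.8800/299) = 0.01879 and √(0.8170·0.1830/849) = 0.01327.
SE(p̂₁ − p̂₂) = √(SE₁² + SE₂²) = √(0.0003530641 + 0.0001760929) = 0.02300, since the two samples are independent.
At 95% confidence z* = 1.960; margin = 1.960 × 0.02300 = 0.04508.

0.0451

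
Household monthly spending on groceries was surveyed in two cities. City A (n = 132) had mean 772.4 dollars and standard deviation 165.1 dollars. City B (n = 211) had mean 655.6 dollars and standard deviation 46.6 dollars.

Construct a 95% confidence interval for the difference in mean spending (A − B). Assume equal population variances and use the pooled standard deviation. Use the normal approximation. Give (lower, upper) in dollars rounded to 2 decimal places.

Pooled variance s_p² = [131·165.1² + 210·46.6²] / (132+211−2) = 11808.8766, so s_p = 108.6687.
SE_diff = s_p·√(1/n₁ + 1/n₂) = 108.6687·√(1/132 + 1/211) = 12.0593.
z* = 1.960; margin = 1.960 × 12.0593 = 23.6362.
Difference = 772.4 − 655.6 = 116.8000.
116.8000 ± 23.6362 → (93.16, 140.44).

(93.16, 140.44)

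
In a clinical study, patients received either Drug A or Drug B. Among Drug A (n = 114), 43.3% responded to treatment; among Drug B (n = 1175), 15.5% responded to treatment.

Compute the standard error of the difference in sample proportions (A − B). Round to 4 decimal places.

The two standard errors are √(0.4330×0.5670/114) = 0.04641 and √(0.1550×0.8450/1175) = 0.01056.
Because the samples are independent, SE_diff = √(0.04641² + 0.01056²) = 0.04760.

0.0476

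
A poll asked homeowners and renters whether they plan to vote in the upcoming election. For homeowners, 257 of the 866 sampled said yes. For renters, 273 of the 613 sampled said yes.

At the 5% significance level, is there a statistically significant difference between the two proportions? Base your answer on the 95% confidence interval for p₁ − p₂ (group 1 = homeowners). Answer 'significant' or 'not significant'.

Sample proportions: 257/866 = 0.2968, 273/613 = 0.4454.
Each SE is √(p̂(1−p̂)/n): √(0.2968·0.7032/866) = 0.01552 and √(0.4454·0.5546/613) = 0.02007.
SE(p̂₁ − p̂₂) = √(SE₁² + SE₂²) = √(0.0002408704 + 0.0004028049) = 0.02537, since the two samples are independent.
At 95% confidence z* = 1.960; margin = 1.960 × 0.02537 = 0.04973.
The difference is 0.2968 − 0.4454 = -0.1486, so the interval is -0.1486 ± 0.04973 = (-0.19833, -0.09887).
The interval (-0.19833, -0.09887) does not contain 0, so the difference is significant.

significant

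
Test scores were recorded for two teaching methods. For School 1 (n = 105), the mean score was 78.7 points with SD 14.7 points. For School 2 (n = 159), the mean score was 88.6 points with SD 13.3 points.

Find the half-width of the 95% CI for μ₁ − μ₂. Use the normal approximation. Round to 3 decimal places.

3.490

SE₁ = s₁/√n₁ = 14.7/√105 = 1.4346; SE₂ = 13.3/√159 = 1.0548.
Independent samples, unequal variances: SE_diff = √(SE₁² + SE₂²) = √(2.05807716 + 1.11260304) = 1.7806.
z* = 1.960, so margin of error = 1.960 × 1.7806 = 3.4900.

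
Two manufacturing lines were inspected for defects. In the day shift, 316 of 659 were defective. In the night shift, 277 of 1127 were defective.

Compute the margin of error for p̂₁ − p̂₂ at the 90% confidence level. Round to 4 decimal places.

Sample proportions: 316/659 = 0.4795, 277/1127 = 0.2458.
Each SE is √(p̂(1−p̂)/n): √(0.4795·0.5205/659) = 0.01946 and √(0.2458·0.7542/1127) = 0.01283.
SE(p̂₁ − p̂₂) = √(SE₁² + SE₂²) = √(0.0003786916 + 0.0001646089) = 0.02331, since the two samples are independent.
At 90% confidence z* = 1.645; margin = 1.645 × 0.02331 = 0.03834.

0.0383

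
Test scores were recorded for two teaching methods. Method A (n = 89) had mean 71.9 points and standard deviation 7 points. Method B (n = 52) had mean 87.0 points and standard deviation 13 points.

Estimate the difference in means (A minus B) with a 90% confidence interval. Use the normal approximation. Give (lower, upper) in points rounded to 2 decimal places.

(-18.31, -11.89)

Standard errors of each mean: 7/√89 = 0.7420 and 13/√52 = 1.8028.
SE(x̄₁ − x̄₂) = √(0.7420² + 1.8028²) = 1.9495 for independent samples with unequal variances.
With z* = 1.645, the margin is 1.645 × 1.9495 = 3.2069.
x̄₁ − x̄₂ = 71.9 − 87.0 = -15.1000; the interval is -15.1000 ± 3.2069 = (-18.31, -11.89).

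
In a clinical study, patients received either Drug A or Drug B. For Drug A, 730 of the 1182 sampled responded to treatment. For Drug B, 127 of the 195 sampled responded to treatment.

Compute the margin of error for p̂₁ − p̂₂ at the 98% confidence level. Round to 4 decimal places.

0.0859

First, p̂₁ = 730/1182 = 0.6176; p̂₂ = 127/195 = 0.6513.
The two standard errors are √(0.6176×0.3824/1182) = 0.01414 and √(0.6513×0.3487/195) = 0.03413.
Because the samples are independent, SE_diff = √(0.01414² + 0.03413²) = 0.03694.
Using z* = 2.326 for 98%, ME = 2.326 × 0.03694 = 0.08592.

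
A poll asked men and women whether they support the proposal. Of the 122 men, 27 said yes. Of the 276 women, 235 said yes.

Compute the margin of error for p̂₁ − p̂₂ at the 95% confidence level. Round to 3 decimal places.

0.085

First, p̂₁ = 27/122 = 0.2213; p̂₂ = 235/276 = 0.8514.
The two standard errors are √(0.2213×0.7787/122) = 0.03758 and √(0.8514×0.1486/276) = 0.02141.
Because the samples are independent, SE_diff = √(0.03758² + 0.02141²) = 0.04325.
Using z* = 1.960 for 95%, ME = 1.960 × 0.04325 = 0.08477.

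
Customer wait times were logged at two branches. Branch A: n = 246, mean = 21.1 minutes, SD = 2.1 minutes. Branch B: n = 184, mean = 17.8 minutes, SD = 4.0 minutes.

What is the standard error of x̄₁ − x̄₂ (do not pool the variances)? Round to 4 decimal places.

0.3239

Standard errors of each mean: 2.1/√246 = 0.1339 and 4.0/√184 = 0.2949.
SE(x̄₁ − x̄₂) = √(0.1339² + 0.2949²) = 0.3239 for independent samples with unequal variances.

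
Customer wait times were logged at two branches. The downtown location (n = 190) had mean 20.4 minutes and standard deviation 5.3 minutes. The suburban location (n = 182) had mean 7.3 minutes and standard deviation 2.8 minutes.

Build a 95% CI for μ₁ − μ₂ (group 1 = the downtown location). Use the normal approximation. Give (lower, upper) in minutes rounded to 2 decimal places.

SE₁ = s₁/√n₁ = 5.3/√190 = 0.3845; SE₂ = 2.8/√182 = 0.2075.
Independent samples, unequal variances: SE_diff = √(SE₁² + SE₂²) = √(0.14784025 + 0.04305625) = 0.4369.
z* = 1.960, so margin of error = 1.960 × 0.4369 = 0.8563.
Difference in means = 20.4 − 7.3 = 13.1000.
13.1000 ± 0.8563 → (12.24, 13.96).

(12.24, 13.96)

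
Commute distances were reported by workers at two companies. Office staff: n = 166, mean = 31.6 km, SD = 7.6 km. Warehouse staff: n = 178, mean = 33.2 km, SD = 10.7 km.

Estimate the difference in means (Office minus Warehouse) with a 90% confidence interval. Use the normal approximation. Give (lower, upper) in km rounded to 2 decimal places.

Per-group SEs: s₁/√n₁ = 7.6/√166 = 0.5899, s₂/√n₂ = 10.7/√178 = 0.8020.
Unpooled SE of the difference: √(0.34798201 + 0.643204) = 0.9956.
Margin of error = z* · SE = 1.645 × 0.9956 = 1.6378.
x̄₁ − x̄₂ = 31.6 − 33.2 = -1.6000.
CI: -1.6000 ± 1.6378 = (-3.24, 0.04).

(-3.24, 0.04)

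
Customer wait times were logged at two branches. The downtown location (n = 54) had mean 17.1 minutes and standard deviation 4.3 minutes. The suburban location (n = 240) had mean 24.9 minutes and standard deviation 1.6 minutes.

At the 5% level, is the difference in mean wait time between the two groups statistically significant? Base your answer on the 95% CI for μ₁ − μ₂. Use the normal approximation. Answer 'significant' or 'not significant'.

Standard errors of each mean: 4.3/√54 = 0.5852 and 1.6/√240 = 0.1033.
SE(x̄₁ − x̄₂) = √(0.5852² + 0.1033²) = 0.5942 for independent samples with unequal variances.
With z* = 1.960, the margin is 1.960 × 0.5942 = 1.1646.
x̄₁ − x̄₂ = 17.1 − 24.9 = -7.8000; the interval is -7.8000 ± 1.1646 = (-8.9646, -6.6354).
The interval (-8.9646, -6.6354) does not contain 0, so the difference is significant.

significant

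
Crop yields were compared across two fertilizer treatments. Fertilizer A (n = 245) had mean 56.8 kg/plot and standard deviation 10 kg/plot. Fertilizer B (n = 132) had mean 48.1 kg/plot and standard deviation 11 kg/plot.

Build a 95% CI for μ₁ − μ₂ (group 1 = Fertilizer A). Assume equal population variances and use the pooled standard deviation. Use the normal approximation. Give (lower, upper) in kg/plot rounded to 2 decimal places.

(6.51, 10.89)

s_p = √[((n₁−1)s₁² + (n₂−1)s₂²)/(n₁+n₂−2)] = √[(244·10² + 131·11²)/375] = 10.3603.
SE = 10.3603·√(1/245 + 1/132) = 1.1186.
With z* = 1.960, margin = 1.960 × 1.1186 = 2.1925.
x̄₁ − x̄₂ = 56.8 − 48.1 = 8.7000; interval 8.7000 ± 2.1925 = (6.51, 10.89).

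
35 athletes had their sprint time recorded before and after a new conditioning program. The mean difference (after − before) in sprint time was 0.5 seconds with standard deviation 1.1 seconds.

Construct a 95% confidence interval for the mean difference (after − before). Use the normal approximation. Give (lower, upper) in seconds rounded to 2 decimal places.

This is a matched-pairs design, so SE = s_d/√n = 1.1/√35 = 0.1859.
Margin = 1.960 × 0.1859 = 0.3644; the interval is 0.5 ± 0.3644 = (0.14, 0.86).

(0.14, 0.86)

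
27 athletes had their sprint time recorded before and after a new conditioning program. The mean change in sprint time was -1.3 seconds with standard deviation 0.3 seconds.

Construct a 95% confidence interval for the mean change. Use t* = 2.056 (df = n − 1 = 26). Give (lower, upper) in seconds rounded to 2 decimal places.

This is a matched-pairs design, so SE = s_d/√n = 0.3/√27 = 0.0577.
Margin = 2.056 × 0.0577 = 0.1186; the interval is -1.3 ± 0.1186 = (-1.42, -1.18).

(-1.42, -1.18)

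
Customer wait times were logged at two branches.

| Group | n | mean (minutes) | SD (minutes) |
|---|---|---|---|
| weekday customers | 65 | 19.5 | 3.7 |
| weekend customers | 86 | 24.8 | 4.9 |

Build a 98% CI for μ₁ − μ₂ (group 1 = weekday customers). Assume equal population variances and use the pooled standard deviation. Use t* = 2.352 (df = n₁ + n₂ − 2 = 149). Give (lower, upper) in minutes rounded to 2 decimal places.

(-7.01, -3.59)

Pooled variance s_p² = [64·3.7² + 85·4.9²] / (65+86−2) = 19.5772, so s_p = 4.4246.
SE_diff = s_p·√(1/n₁ + 1/n₂) = 4.4246·√(1/65 + 1/86) = 0.7272.
t* = 2.352; margin = 2.352 × 0.7272 = 1.7104.
Difference = 19.5 − 24.8 = -5.3000.
-5.3000 ± 1.7104 → (-7.01, -3.59).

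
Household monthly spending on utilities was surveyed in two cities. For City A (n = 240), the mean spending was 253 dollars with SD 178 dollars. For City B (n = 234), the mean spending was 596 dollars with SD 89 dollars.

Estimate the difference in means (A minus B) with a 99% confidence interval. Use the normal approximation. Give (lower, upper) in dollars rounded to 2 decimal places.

(-376.18, -309.82)

Per-group SEs: s₁/√n₁ = 178/√240 = 11.4899, s₂/√n₂ = 89/√234 = 5.8181.
Unpooled SE of the difference: √(132.01780201 + 33.85028761) = 12.8790.
Margin of error = z* · SE = 2.576 × 12.8790 = 33.1763.
x̄₁ − x̄₂ = 253 − 596 = -343.0000.
CI: -343.0000 ± 33.1763 = (-376.18, -309.82).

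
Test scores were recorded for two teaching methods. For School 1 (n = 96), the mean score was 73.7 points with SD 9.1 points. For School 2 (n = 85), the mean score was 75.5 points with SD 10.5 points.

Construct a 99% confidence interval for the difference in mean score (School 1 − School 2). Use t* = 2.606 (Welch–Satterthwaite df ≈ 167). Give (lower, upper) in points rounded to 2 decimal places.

Standard errors of each mean: 9.1/√96 = 0.9288 and 10.5/√85 = 1.1389.
SE(x̄₁ − x̄₂) = √(0.9288² + 1.1389²) = 1.4696 for independent samples with unequal variances.
With t* = 2.606, the margin is 2.606 × 1.4696 = 3.8298.
x̄₁ − x̄₂ = 73.7 − 75.5 = -1.8000; the interval is -1.8000 ± 3.8298 = (-5.63, 2.03).

(-5.63, 2.03)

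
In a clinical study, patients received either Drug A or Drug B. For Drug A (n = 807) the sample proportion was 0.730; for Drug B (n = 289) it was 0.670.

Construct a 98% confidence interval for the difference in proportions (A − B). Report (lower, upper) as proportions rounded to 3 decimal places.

(-0.014, 0.134)

Each SE is √(p̂(1−p̂)/n): √(0.7300·0.2700/807) = 0.01563 and √(0.6700·0.3300/289) = 0.02766.
SE(p̂₁ − p̂₂) = √(SE₁² + SE₂²) = √(0.0002442969 + 0.0007650756) = 0.03177, since the two samples are independent.
At 98% confidence z* = 2.326; margin = 2.326 × 0.03177 = 0.07390.
The difference is 0.7300 − 0.6700 = 0.0600, so the interval is 0.0600 ± 0.07390 = (-0.014, 0.134).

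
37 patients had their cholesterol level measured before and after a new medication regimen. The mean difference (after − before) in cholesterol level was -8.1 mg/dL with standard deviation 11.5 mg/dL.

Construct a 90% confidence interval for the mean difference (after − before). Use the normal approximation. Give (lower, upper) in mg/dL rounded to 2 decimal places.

(-11.21, -4.99)

Paired design: SE = s_d/√n = 11.5/√37 = 1.8906.
z* = 1.645; margin of error = 1.645 × 1.8906 = 3.1100.
-8.1 ± 3.1100 → (-11.21, -4.99).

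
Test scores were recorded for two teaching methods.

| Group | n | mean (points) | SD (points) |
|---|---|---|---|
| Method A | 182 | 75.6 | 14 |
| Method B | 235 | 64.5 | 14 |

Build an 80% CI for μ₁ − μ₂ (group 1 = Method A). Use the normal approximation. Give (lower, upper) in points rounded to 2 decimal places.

SE₁ = s₁/√n₁ = 14/√182 = 1.0377; SE₂ = 14/√235 = 0.9133.
Independent samples, unequal variances: SE_diff = √(SE₁² + SE₂²) = √(1.07682129 + 0.83411689) = 1.3824.
z* = 1.282, so margin of error = 1.282 × 1.3824 = 1.7722.
Difference in means = 75.6 − 64.5 = 11.1000.
11.1000 ± 1.7722 → (9.33, 12.87).

(9.33, 12.87)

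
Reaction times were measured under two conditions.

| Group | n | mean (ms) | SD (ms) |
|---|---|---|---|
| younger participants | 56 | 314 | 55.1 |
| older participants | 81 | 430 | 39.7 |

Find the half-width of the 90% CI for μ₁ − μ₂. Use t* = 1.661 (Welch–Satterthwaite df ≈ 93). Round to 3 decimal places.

14.257

Standard errors of each mean: 55.1/√56 = 7.3630 and 39.7/√81 = 4.4111.
SE(x̄₁ − x̄₂) = √(7.3630² + 4.4111²) = 8.5832 for independent samples with unequal variances.
With t* = 1.661, the margin is 1.661 × 8.5832 = 14.2567.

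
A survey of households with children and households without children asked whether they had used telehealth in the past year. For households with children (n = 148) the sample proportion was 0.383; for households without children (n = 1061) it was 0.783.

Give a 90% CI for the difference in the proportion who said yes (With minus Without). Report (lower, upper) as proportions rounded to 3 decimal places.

The two standard errors are √(0.3830×0.6170/148) = 0.03996 and √(0.7830×0.2170/1061) = 0.01265.
Because the samples are independent, SE_diff = √(0.03996² + 0.01265²) = 0.04191.
Using z* = 1.645 for 90%, ME = 1.645 × 0.04191 = 0.06894.
p̂₁ − p̂₂ = -0.4000; interval -0.4000 ± 0.06894 gives (-0.469, -0.331).

(-0.469, -0.331)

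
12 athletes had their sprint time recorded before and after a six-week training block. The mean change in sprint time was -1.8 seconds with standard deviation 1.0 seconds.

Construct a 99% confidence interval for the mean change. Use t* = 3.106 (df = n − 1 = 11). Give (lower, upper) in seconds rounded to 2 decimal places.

(-2.70, -0.90)

Paired design: SE = s_d/√n = 1.0/√12 = 0.2887.
t* = 3.106; margin of error = 3.106 × 0.2887 = 0.8967.
-1.8 ± 0.8967 → (-2.70, -0.90).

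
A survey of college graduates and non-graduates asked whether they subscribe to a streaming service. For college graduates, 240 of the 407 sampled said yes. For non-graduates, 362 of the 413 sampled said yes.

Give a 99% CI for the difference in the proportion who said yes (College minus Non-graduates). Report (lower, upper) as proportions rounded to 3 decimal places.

Sample proportions: 240/407 = 0.5897, 362/413 = 0.8765.
Each SE is √(p̂(1−p̂)/n): √(0.5897·0.4103/407) = 0.02438 and √(0.8765·0.1235/413) = 0.01619.
SE(p̂₁ − p̂₂) = √(SE₁² + SE₂²) = √(0.0005943844 + 0.0002621161) = 0.02927, since the two samples are independent.
At 99% confidence z* = 2.576; margin = 2.576 × 0.02927 = 0.07540.
The difference is 0.5897 − 0.8765 = -0.2868, so the interval is -0.2868 ± 0.07540 = (-0.362, -0.211).

(-0.362, -0.211)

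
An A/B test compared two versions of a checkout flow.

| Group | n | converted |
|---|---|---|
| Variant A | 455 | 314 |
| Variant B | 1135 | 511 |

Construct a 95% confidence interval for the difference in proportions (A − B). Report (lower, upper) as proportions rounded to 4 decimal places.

(0.1885, 0.2913)

p̂₁ = 314/455 = 0.6901 and p̂₂ = 511/1135 = 0.4502.
SE₁ = √(p̂₁(1−p̂₁)/n₁) = √(0.6901·0.3099/455) = 0.02168; SE₂ = √(0.4502·0.5498/1135) = 0.01477.
Independent samples: SE of the difference = √(SE₁² + SE₂²) = √(0.0004700224 + 0.0002181529) = 0.02623.
z* for 95% confidence is 1.960, so the margin of error is 1.960 × 0.02623 = 0.05141.
Point estimate p̂₁ − p̂₂ = 0.6901 − 0.4502 = 0.2399.
0.2399 ± 0.05141 → (0.1885, 0.2913).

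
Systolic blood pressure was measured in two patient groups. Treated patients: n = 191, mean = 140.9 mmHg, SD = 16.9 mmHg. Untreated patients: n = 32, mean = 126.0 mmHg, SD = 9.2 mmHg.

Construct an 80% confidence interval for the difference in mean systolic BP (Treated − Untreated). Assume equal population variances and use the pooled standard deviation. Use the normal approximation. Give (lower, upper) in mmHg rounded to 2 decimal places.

s_p = √[((n₁−1)s₁² + (n₂−1)s₂²)/(n₁+n₂−2)] = √[(190·16.9² + 31·9.2²)/221] = 16.0443.
SE = 16.0443·√(1/191 + 1/32) = 3.0647.
With z* = 1.282, margin = 1.282 × 3.0647 = 3.9289.
x̄₁ − x̄₂ = 140.9 − 126.0 = 14.9000; interval 14.9000 ± 3.9289 = (10.97, 18.83).

(10.97, 18.83)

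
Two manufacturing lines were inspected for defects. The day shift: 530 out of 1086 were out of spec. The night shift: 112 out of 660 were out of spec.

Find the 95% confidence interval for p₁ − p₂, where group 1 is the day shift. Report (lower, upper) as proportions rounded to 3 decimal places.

p̂₁ = 530/1086 = 0.4880 and p̂₂ = 112/660 = 0.1697.
SE₁ = √(p̂₁(1−p̂₁)/n₁) = √(0.4880·0.5120/1086) = 0.01517; SE₂ = √(0.1697·0.8303/660) = 0.01461.
Independent samples: SE of the difference = √(SE₁² + SE₂²) = √(0.0002301289 + 0.0002134521) = 0.02106.
z* for 95% confidence is 1.960, so the margin of error is 1.960 × 0.02106 = 0.04128.
Point estimate p̂₁ − p̂₂ = 0.4880 − 0.1697 = 0.3183.
0.3183 ± 0.04128 → (0.277, 0.360).

(0.277, 0.360)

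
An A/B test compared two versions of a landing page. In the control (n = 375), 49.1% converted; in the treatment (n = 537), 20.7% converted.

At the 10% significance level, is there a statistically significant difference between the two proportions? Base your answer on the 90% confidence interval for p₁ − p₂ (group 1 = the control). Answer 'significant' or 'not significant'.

SE₁ = √(p̂₁(1−p̂₁)/n₁) = √(0.4910·0.5090/375) = 0.02582; SE₂ = √(0.2070·0.7930/537) = 0.01748.
Independent samples: SE of the difference = √(SE₁² + SE₂²) = √(0.0006666724 + 0.0003055504) = 0.03118.
z* for 90% confidence is 1.645, so the margin of error is 1.645 × 0.03118 = 0.05129.
Point estimate p̂₁ − p̂₂ = 0.4910 − 0.2070 = 0.2840.
0.2840 ± 0.05129 → (0.23271, 0.33529).
The interval (0.23271, 0.33529) does not contain 0, so the difference is significant.

significant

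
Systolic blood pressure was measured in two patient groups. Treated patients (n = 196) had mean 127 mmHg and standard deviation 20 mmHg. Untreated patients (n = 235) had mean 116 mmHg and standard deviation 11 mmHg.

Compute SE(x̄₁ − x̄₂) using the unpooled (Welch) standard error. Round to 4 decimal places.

SE₁ = s₁/√n₁ = 20/√196 = 1.4286; SE₂ = 11/√235 = 0.7176.
Independent samples, unequal variances: SE_diff = √(SE₁² + SE₂²) = √(2.04089796 + 0.51494976) = 1.5987.

1.5987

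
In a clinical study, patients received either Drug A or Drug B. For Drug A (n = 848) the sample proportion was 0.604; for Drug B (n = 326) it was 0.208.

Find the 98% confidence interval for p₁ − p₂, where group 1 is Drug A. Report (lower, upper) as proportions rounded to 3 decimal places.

Each SE is √(p̂(1−p̂)/n): √(0.6040·0.3960/848) = 0.01679 and √(0.2080·0.7920/326) = 0.02248.
SE(p̂₁ − p̂₂) = √(SE₁² + SE₂²) = √(0.0002819041 + 0.0005053504) = 0.02806, since the two samples are independent.
At 98% confidence z* = 2.326; margin = 2.326 × 0.02806 = 0.06527.
The difference is 0.6040 − 0.2080 = 0.3960, so the interval is 0.3960 ± 0.06527 = (0.331, 0.461).

(0.331, 0.461)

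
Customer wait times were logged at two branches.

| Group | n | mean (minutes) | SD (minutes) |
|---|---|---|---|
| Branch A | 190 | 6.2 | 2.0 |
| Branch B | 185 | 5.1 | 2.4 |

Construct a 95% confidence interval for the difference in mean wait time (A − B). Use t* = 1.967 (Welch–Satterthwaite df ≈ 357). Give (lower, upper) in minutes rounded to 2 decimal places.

(0.65, 1.55)

Standard errors of each mean: 2.0/√190 = 0.1451 and 2.4/√185 = 0.1765.
SE(x̄₁ − x̄₂) = √(0.1451² + 0.1765²) = 0.2285 for independent samples with unequal variances.
With t* = 1.967, the margin is 1.967 × 0.2285 = 0.4495.
x̄₁ − x̄₂ = 6.2 − 5.1 = 1.1000; the interval is 1.1000 ± 0.4495 = (0.65, 1.55).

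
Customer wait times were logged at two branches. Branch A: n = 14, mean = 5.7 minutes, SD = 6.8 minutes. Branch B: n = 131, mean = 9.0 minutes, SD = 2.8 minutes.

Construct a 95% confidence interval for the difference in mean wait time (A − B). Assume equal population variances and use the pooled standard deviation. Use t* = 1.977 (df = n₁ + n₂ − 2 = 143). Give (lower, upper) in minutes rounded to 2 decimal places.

s_p = √[((n₁−1)s₁² + (n₂−1)s₂²)/(n₁+n₂−2)] = √[(13·6.8² + 130·2.8²)/143] = 3.3661.
SE = 3.3661·√(1/14 + 1/131) = 0.9465.
With t* = 1.977, margin = 1.977 × 0.9465 = 1.8712.
x̄₁ − x̄₂ = 5.7 − 9.0 = -3.3000; interval -3.3000 ± 1.8712 = (-5.17, -1.43).

(-5.17, -1.43)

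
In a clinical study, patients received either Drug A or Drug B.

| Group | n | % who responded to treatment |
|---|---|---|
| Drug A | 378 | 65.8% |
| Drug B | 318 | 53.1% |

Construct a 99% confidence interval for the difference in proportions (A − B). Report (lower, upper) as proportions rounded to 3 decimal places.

(0.031, 0.223)

Each SE is √(p̂(1−p̂)/n): √(0.6580·0.3420/378) = 0.02440 and √(0.5310·0.4690/318) = 0.02798.
SE(p̂₁ − p̂₂) = √(SE₁² + SE₂²) = √(0.00059536 + 0.0007828804) = 0.03712, since the two samples are independent.
At 99% confidence z* = 2.576; margin = 2.576 × 0.03712 = 0.09562.
The difference is 0.6580 − 0.5310 = 0.1270, so the interval is 0.1270 ± 0.09562 = (0.031, 0.223).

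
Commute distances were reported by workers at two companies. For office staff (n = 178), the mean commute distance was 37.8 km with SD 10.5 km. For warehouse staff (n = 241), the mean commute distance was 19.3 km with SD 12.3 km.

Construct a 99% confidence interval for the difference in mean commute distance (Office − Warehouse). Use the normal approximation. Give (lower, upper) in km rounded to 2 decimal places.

Per-group SEs: s₁/√n₁ = 10.5/√178 = 0.7870, s₂/√n₂ = 12.3/√241 = 0.7923.
Unpooled SE of the difference: √(0.619369 + 0.62773929) = 1.1167.
Margin of error = z* · SE = 2.576 × 1.1167 = 2.8766.
x̄₁ − x̄₂ = 37.8 − 19.3 = 18.5000.
CI: 18.5000 ± 2.8766 = (15.62, 21.38).

(15.62, 21.38)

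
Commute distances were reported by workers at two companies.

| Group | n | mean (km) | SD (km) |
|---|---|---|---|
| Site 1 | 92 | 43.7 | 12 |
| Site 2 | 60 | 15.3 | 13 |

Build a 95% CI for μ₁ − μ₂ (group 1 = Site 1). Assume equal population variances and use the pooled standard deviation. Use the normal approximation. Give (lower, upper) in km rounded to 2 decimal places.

s_p = √[((n₁−1)s₁² + (n₂−1)s₂²)/(n₁+n₂−2)] = √[(91·12² + 59·13²)/150] = 12.4030.
SE = 12.4030·√(1/92 + 1/60) = 2.0582.
With z* = 1.960, margin = 1.960 × 2.0582 = 4.0341.
x̄₁ − x̄₂ = 43.7 − 15.3 = 28.4000; interval 28.4000 ± 4.0341 = (24.37, 32.43).

(24.37, 32.43)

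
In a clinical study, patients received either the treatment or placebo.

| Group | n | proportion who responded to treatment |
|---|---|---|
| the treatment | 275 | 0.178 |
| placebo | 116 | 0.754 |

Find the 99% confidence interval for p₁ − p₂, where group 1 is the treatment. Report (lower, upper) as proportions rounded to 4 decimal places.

SE₁ = √(p̂₁(1−p̂₁)/n₁) = √(0.1780·0.8220/275) = 0.02307; SE₂ = √(0.7540·0.2460/116) = 0.03999.
Independent samples: SE of the difference = √(SE₁² + SE₂²) = √(0.0005322249 + 0.0015992001) = 0.04617.
z* for 99% confidence is 2.576, so the margin of error is 2.576 × 0.04617 = 0.11893.
Point estimate p̂₁ − p̂₂ = 0.1780 − 0.7540 = -0.5760.
-0.5760 ± 0.11893 → (-0.6949, -0.4571).

(-0.6949, -0.4571)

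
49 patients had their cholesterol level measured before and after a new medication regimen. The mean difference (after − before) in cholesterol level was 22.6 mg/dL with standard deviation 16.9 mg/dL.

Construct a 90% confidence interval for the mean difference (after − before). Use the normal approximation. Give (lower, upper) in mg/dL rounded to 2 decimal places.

This is a matched-pairs design, so SE = s_d/√n = 16.9/√49 = 2.4143.
Margin = 1.645 × 2.4143 = 3.9715; the interval is 22.6 ± 3.9715 = (18.63, 26.57).

(18.63, 26.57)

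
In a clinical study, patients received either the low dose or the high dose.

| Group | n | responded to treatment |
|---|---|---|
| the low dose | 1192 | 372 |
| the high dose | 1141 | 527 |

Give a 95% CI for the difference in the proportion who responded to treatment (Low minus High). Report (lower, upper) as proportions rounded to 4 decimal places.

Sample proportions: 372/1192 = 0.3121, 527/1141 = 0.4619.
Each SE is √(p̂(1−p̂)/n): √(0.3121·0.6879/1192) = 0.01342 and √(0.4619·0.5381/1141) = 0.01476.
SE(p̂₁ − p̂₂) = √(SE₁² + SE₂²) = √(0.0001800964 + 0.0002178576) = 0.01995, since the two samples are independent.
At 95% confidence z* = 1.960; margin = 1.960 × 0.01995 = 0.03910.
The difference is 0.3121 − 0.4619 = -0.1498, so the interval is -0.1498 ± 0.03910 = (-0.1889, -0.1107).

(-0.1889, -0.1107)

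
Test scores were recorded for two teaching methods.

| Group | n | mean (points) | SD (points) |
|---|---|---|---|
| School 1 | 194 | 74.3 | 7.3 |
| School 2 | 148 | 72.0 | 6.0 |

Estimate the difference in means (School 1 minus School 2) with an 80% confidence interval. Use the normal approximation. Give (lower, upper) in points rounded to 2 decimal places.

(1.38, 3.22)

Standard errors of each mean: 7.3/√194 = 0.5241 and 6.0/√148 = 0.4932.
SE(x̄₁ − x̄₂) = √(0.5241² + 0.4932²) = 0.7197 for independent samples with unequal variances.
With z* = 1.282, the margin is 1.282 × 0.7197 = 0.9227.
x̄₁ − x̄₂ = 74.3 − 72.0 = 2.3000; the interval is 2.3000 ± 0.9227 = (1.38, 3.22).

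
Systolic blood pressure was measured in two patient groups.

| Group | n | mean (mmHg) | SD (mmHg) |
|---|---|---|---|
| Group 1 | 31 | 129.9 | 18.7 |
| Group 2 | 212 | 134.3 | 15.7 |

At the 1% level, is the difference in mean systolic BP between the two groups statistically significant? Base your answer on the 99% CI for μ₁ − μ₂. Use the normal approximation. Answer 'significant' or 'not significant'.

not significant

Per-group SEs: s₁/√n₁ = 18.7/√31 = 3.3586, s₂/√n₂ = 15.7/√212 = 1.0783.
Unpooled SE of the difference: √(11.28019396 + 1.16273089) = 3.5275.
Margin of error = z* · SE = 2.576 × 3.5275 = 9.0868.
x̄₁ − x̄₂ = 129.9 − 134.3 = -4.4000.
CI: -4.4000 ± 9.0868 = (-13.4868, 4.6868).
The interval (-13.4868, 4.6868) contains 0, so the difference is not significant.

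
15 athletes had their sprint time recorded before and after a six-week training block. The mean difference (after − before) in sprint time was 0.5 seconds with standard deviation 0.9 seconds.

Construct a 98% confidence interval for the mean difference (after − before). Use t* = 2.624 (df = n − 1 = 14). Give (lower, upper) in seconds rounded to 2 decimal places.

(-0.11, 1.11)

This is a matched-pairs design, so SE = s_d/√n = 0.9/√15 = 0.2324.
Margin = 2.624 × 0.2324 = 0.6098; the interval is 0.5 ± 0.6098 = (-0.11, 1.11).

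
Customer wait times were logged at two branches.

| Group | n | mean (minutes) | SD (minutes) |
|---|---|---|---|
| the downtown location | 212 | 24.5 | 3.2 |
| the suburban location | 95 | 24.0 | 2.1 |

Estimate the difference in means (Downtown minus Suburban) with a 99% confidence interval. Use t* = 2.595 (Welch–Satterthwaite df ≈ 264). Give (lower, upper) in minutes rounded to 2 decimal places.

SE₁ = s₁/√n₁ = 3.2/√212 = 0.2198; SE₂ = 2.1/√95 = 0.2155.
Independent samples, unequal variances: SE_diff = √(SE₁² + SE₂²) = √(0.04831204 + 0.04644025) = 0.3078.
t* = 2.595, so margin of error = 2.595 × 0.3078 = 0.7987.
Difference in means = 24.5 − 24.0 = 0.5000.
0.5000 ± 0.7987 → (-0.30, 1.30).

(-0.30, 1.30)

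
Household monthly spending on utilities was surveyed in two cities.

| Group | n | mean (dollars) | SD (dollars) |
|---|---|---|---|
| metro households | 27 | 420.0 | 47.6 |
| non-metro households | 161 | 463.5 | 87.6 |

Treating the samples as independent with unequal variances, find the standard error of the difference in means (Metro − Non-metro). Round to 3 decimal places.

11.471

Standard errors of each mean: 47.6/√27 = 9.1606 and 87.6/√161 = 6.9038.
SE(x̄₁ − x̄₂) = √(9.1606² + 6.9038²) = 11.4708 for independent samples with unequal variances.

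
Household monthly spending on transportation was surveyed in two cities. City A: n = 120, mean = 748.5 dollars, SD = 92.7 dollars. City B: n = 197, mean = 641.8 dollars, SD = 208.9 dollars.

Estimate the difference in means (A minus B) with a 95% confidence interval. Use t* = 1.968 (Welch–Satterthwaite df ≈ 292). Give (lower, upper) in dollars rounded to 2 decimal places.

(73.01, 140.39)

Standard errors of each mean: 92.7/√120 = 8.4623 and 208.9/√197 = 14.8835.
SE(x̄₁ − x̄₂) = √(8.4623² + 14.8835²) = 17.1210 for independent samples with unequal variances.
With t* = 1.968, the margin is 1.968 × 17.1210 = 33.6941.
x̄₁ − x̄₂ = 748.5 − 641.8 = 106.7000; the interval is 106.7000 ± 33.6941 = (73.01, 140.39).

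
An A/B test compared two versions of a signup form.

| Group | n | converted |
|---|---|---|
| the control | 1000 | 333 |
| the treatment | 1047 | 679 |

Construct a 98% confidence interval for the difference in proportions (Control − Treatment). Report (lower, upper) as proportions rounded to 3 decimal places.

Sample proportions: 333/1000 = 0.3330, 679/1047 = 0.6485.
Each SE is √(p̂(1−p̂)/n): √(0.3330·0.6670/1000) = 0.01490 and √(0.6485·0.3515/1047) = 0.01476.
SE(p̂₁ − p̂₂) = √(SE₁² + SE₂²) = √(0.00022201 + 0.0002178576) = 0.02097, since the two samples are independent.
At 98% confidence z* = 2.326; margin = 2.326 × 0.02097 = 0.04878.
The difference is 0.3330 − 0.6485 = -0.3155, so the interval is -0.3155 ± 0.04878 = (-0.364, -0.267).

(-0.364, -0.267)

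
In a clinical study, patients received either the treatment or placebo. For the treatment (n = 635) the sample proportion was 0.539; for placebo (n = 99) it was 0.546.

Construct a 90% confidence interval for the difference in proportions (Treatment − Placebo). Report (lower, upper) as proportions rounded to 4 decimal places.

(-0.0955, 0.0815)

Each SE is √(p̂(1−p̂)/n): √(0.5390·0.4610/635) = 0.01978 and √(0.5460·0.4540/99) = 0.05004.
SE(p̂₁ − p̂₂) = √(SE₁² + SE₂²) = √(0.0003912484 + 0.0025040016) = 0.05381, since the two samples are independent.
At 90% confidence z* = 1.645; margin = 1.645 × 0.05381 = 0.08852.
The difference is 0.5390 − 0.5460 = -0.0070, so the interval is -0.0070 ± 0.08852 = (-0.0955, 0.0815).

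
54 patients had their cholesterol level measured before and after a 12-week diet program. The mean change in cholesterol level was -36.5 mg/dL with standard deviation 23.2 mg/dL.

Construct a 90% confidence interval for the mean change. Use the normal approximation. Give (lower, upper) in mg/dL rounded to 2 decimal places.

This is a matched-pairs design, so SE = s_d/√n = 23.2/√54 = 3.1571.
Margin = 1.645 × 3.1571 = 5.1934; the interval is -36.5 ± 5.1934 = (-41.69, -31.31).

(-41.69, -31.31)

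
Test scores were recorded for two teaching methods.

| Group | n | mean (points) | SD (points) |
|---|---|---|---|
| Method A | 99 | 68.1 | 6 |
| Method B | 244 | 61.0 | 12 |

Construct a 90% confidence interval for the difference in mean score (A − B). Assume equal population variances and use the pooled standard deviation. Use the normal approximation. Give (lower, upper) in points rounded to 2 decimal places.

Pooled variance s_p² = [98·6² + 243·12²] / (99+244−2) = 112.9619, so s_p = 10.6284.
SE_diff = s_p·√(1/n₁ + 1/n₂) = 10.6284·√(1/99 + 1/244) = 1.2665.
z* = 1.645; margin = 1.645 × 1.2665 = 2.0834.
Difference = 68.1 − 61.0 = 7.1000.
7.1000 ± 2.0834 → (5.02, 9.18).

(5.02, 9.18)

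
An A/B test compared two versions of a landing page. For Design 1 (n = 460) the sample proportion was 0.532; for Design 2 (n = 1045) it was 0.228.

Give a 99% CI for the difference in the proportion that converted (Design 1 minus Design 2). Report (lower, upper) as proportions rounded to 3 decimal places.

Each SE is √(p̂(1−p̂)/n): √(0.5320·0.4680/460) = 0.02326 and √(0.2280·0.7720/1045) = 0.01298.
SE(p̂₁ − p̂₂) = √(SE₁² + SE₂²) = √(0.0005410276 + 0.0001684804) = 0.02664, since the two samples are independent.
At 99% confidence z* = 2.576; margin = 2.576 × 0.02664 = 0.06862.
The difference is 0.5320 − 0.2280 = 0.3040, so the interval is 0.3040 ± 0.06862 = (0.235, 0.373).

(0.235, 0.373)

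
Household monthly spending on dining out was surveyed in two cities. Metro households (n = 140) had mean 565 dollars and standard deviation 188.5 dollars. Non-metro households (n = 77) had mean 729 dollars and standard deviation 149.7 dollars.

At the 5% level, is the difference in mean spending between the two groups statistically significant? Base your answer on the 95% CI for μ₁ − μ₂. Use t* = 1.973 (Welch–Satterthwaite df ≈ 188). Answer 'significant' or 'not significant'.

Standard errors of each mean: 188.5/√140 = 15.9312 and 149.7/√77 = 17.0599.
SE(x̄₁ − x̄₂) = √(15.9312² + 17.0599²) = 23.3419 for independent samples with unequal variances.
With t* = 1.973, the margin is 1.973 × 23.3419 = 46.0536.
x̄₁ − x̄₂ = 565 − 729 = -164.0000; the interval is -164.0000 ± 46.0536 = (-210.0536, -117.9464).
The interval (-210.0536, -117.9464) does not contain 0, so the difference is significant.

significant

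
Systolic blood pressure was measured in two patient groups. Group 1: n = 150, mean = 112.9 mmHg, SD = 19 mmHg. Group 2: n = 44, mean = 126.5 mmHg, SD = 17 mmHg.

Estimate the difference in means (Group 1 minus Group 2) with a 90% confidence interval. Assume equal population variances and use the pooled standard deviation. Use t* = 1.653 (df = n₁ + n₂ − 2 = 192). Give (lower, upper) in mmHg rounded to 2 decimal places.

s_p = √[((n₁−1)s₁² + (n₂−1)s₂²)/(n₁+n₂−2)] = √[(149·19² + 43·17²)/192] = 18.5708.
SE = 18.5708·√(1/150 + 1/44) = 3.1839.
With t* = 1.653, margin = 1.653 × 3.1839 = 5.2630.
x̄₁ − x̄₂ = 112.9 − 126.5 = -13.6000; interval -13.6000 ± 5.2630 = (-18.86, -8.34).

(-18.86, -8.34)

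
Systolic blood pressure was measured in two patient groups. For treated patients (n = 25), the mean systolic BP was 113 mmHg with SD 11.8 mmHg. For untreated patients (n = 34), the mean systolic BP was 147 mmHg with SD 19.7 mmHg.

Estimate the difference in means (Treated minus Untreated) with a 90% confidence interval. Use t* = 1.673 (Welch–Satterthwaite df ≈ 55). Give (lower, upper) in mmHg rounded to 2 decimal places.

SE₁ = s₁/√n₁ = 11.8/√25 = 2.3600; SE₂ = 19.7/√34 = 3.3785.
Independent samples, unequal variances: SE_diff = √(SE₁² + SE₂²) = √(5.5696 + 11.41426225) = 4.1211.
t* = 1.673, so margin of error = 1.673 × 4.1211 = 6.8946.
Difference in means = 113 − 147 = -34.0000.
-34.0000 ± 6.8946 → (-40.89, -27.11).

(-40.89, -27.11)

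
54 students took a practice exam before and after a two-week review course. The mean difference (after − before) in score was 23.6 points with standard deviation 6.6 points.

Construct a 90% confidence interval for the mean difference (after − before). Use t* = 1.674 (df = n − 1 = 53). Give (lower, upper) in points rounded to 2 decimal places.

Paired design: SE = s_d/√n = 6.6/√54 = 0.8981.
t* = 1.674; margin of error = 1.674 × 0.8981 = 1.5034.
23.6 ± 1.5034 → (22.10, 25.10).

(22.10, 25.10)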